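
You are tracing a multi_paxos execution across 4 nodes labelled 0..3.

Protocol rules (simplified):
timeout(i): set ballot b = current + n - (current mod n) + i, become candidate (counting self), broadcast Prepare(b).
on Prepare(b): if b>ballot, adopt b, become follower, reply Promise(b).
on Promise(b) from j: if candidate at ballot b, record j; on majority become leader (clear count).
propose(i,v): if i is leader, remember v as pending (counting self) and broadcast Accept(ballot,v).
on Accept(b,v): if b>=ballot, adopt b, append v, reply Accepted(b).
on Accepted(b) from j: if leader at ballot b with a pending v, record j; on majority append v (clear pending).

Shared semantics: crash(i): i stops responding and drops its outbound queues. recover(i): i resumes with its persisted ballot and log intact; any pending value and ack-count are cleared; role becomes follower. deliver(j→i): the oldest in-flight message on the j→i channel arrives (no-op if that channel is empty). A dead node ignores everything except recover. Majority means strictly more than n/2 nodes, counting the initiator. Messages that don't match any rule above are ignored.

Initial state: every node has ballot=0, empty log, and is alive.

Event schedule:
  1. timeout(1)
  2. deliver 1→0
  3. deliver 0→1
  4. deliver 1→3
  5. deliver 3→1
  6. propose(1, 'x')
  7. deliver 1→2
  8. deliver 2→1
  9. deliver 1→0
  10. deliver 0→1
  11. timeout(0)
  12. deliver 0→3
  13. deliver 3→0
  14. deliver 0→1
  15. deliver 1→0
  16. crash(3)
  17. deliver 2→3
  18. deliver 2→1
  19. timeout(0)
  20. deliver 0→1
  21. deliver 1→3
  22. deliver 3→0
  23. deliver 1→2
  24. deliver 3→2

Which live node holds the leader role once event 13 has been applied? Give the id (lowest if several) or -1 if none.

1

[1] timeout(1) → N1(cand b5 [-])
[2] deliver 1→0 → N0(foll b5 [-])
[3] deliver 0→1 → ∅
[4] deliver 1→3 → N3(foll b5 [-])
[5] deliver 3→1 → N1(lead b5 [-])
[6] propose(1,'x') → ∅
[7] deliver 1→2 → N2(foll b5 [-])
[8] deliver 2→1 → ∅
[9] deliver 1→0 → N0(foll b5 [x])
[10] deliver 0→1 → ∅
[11] timeout(0) → N0(cand b8 [x])
[12] deliver 0→3 → N3(foll b8 [-])
[13] deliver 3→0 → ∅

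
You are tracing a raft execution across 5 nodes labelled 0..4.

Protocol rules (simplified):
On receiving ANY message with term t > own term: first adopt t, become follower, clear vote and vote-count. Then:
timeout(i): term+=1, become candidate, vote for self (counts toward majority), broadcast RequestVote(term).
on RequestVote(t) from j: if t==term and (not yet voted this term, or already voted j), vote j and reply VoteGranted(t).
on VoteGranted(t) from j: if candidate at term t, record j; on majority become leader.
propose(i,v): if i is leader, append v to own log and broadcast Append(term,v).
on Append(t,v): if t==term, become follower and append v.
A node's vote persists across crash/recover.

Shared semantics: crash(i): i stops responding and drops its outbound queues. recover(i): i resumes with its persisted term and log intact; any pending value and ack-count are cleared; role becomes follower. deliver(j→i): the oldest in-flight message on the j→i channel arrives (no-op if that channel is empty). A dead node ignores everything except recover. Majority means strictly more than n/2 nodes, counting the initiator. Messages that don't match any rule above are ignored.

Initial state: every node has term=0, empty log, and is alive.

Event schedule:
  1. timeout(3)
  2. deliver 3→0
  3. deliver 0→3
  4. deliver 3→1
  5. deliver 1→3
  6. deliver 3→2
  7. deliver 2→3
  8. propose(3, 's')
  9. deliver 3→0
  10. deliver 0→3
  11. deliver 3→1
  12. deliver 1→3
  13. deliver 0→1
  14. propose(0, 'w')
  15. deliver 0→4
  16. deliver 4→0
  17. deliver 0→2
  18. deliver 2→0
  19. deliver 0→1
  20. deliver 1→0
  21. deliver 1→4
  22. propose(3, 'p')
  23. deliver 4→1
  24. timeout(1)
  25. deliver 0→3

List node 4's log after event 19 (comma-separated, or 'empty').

step 1 timeout(3): 3={cand,t=1,log=-}
step 2 deliver 3→0: 0={foll,t=1,log=-}
step 3 deliver 0→3: —
step 4 deliver 3→1: 1={foll,t=1,log=-}
step 5 deliver 1→3: 3={lead,t=1,log=-}
step 6 deliver 3→2: 2={foll,t=1,log=-}
step 7 deliver 2→3: —
step 8 propose(3,'s'): 3={lead,t=1,log=s}
step 9 deliver 3→0: 0={foll,t=1,log=s}
step 10 deliver 0→3: —
step 11 deliver 3→1: 1={foll,t=1,log=s}
step 12 deliver 1→3: —
step 13 deliver 0→1: —
step 14 propose(0,'w'): —
step 15 deliver 0→4: —
step 16 deliver 4→0: —
step 17 deliver 0→2: —
step 18 deliver 2→0: —
step 19 deliver 0→1: —

empty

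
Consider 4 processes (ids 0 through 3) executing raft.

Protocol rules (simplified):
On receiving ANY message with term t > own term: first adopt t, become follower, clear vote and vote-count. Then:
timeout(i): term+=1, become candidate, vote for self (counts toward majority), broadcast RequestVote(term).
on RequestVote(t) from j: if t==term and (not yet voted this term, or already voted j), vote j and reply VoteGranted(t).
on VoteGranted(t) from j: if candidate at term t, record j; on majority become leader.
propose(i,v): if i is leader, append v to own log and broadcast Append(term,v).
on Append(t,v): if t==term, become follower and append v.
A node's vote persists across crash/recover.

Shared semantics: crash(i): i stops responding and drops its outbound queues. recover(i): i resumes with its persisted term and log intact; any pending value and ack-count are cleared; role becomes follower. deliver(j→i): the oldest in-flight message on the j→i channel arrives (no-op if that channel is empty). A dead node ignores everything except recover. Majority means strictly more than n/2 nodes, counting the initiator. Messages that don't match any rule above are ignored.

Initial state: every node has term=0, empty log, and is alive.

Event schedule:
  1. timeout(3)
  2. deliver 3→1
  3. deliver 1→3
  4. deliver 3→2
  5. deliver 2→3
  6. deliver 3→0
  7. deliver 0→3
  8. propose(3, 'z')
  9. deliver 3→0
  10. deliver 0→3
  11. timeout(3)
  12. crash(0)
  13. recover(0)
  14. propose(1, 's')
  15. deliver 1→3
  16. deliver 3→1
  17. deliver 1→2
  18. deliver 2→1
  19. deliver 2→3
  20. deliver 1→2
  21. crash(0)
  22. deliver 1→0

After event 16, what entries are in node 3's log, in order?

z

[1] timeout(3) → N3(cand t1 [-])
[2] deliver 3→1 → N1(foll t1 [-])
[3] deliver 1→3 → ∅
[4] deliver 3→2 → N2(foll t1 [-])
[5] deliver 2→3 → N3(lead t1 [-])
[6] deliver 3→0 → N0(foll t1 [-])
[7] deliver 0→3 → ∅
[8] propose(3,'z') → N3(lead t1 [z])
[9] deliver 3→0 → N0(foll t1 [z])
[10] deliver 0→3 → ∅
[11] timeout(3) → N3(cand t2 [z])
[12] crash(0) → N0(✗foll t1 [z])
[13] recover(0) → N0(foll t1 [z])
[14] propose(1,'s') → ∅
[15] deliver 1→3 → ∅
[16] deliver 3→1 → N1(foll t1 [z])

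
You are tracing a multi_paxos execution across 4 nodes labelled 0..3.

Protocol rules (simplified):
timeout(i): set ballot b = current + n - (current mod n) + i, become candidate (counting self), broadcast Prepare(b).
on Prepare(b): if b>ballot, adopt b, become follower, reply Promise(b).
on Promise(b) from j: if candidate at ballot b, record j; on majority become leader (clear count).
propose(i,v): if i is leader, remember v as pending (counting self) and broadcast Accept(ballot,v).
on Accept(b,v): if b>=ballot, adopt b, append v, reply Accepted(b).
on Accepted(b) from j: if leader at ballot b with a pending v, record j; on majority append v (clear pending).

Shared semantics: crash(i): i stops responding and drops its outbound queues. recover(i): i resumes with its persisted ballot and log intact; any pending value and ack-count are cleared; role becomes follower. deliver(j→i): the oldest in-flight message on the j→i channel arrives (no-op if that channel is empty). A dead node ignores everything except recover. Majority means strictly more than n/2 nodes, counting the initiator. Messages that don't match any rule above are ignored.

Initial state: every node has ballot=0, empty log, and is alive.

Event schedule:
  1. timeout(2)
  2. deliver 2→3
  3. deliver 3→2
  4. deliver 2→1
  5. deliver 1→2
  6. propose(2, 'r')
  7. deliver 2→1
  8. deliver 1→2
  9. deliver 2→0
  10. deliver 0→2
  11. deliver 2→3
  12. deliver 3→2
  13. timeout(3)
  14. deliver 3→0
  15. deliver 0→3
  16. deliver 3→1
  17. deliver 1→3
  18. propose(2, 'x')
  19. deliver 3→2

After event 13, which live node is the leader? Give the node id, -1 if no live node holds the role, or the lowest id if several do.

2

[1] timeout(2) → N2(cand b6 [-])
[2] deliver 2→3 → N3(foll b6 [-])
[3] deliver 3→2 → ∅
[4] deliver 2→1 → N1(foll b6 [-])
[5] deliver 1→2 → N2(lead b6 [-])
[6] propose(2,'r') → ∅
[7] deliver 2→1 → N1(foll b6 [r])
[8] deliver 1→2 → ∅
[9] deliver 2→0 → N0(foll b6 [-])
[10] deliver 0→2 → ∅
[11] deliver 2→3 → N3(foll b6 [r])
[12] deliver 3→2 → N2(lead b6 [r])
[13] timeout(3) → N3(cand b11 [r])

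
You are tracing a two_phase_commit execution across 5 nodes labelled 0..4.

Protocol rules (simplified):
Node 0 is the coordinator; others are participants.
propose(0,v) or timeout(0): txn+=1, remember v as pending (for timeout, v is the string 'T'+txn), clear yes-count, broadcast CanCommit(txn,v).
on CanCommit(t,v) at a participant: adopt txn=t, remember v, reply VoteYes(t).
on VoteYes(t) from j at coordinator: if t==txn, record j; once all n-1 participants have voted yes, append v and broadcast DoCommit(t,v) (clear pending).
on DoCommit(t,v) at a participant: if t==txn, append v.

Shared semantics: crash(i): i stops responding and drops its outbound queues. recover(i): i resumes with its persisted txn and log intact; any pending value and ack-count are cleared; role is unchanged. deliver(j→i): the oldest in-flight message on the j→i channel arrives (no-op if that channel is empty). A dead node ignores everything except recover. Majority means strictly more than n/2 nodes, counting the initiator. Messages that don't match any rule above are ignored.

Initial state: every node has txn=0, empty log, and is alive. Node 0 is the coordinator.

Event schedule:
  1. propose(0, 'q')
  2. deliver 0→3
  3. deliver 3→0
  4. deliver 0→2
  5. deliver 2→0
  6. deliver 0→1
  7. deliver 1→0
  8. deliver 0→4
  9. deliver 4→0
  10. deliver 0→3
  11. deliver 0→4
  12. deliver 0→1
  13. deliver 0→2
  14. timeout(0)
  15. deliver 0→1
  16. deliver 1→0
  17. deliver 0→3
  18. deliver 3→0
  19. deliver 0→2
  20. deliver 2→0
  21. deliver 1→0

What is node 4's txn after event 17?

after 1 — propose(0,'q'): n0:coor/t1/[-]
after 2 — deliver 0→3: n3:part/t1/[-]
after 3 — deliver 3→0: ·
after 4 — deliver 0→2: n2:part/t1/[-]
after 5 — deliver 2→0: ·
after 6 — deliver 0→1: n1:part/t1/[-]
after 7 — deliver 1→0: ·
after 8 — deliver 0→4: n4:part/t1/[-]
after 9 — deliver 4→0: n0:coor/t1/[q]
after 10 — deliver 0→3: n3:part/t1/[q]
after 11 — deliver 0→4: n4:part/t1/[q]
after 12 — deliver 0→1: n1:part/t1/[q]
after 13 — deliver 0→2: n2:part/t1/[q]
after 14 — timeout(0): n0:coor/t2/[q]
after 15 — deliver 0→1: n1:part/t2/[q]
after 16 — deliver 1→0: ·
after 17 — deliver 0→3: n3:part/t2/[q]

1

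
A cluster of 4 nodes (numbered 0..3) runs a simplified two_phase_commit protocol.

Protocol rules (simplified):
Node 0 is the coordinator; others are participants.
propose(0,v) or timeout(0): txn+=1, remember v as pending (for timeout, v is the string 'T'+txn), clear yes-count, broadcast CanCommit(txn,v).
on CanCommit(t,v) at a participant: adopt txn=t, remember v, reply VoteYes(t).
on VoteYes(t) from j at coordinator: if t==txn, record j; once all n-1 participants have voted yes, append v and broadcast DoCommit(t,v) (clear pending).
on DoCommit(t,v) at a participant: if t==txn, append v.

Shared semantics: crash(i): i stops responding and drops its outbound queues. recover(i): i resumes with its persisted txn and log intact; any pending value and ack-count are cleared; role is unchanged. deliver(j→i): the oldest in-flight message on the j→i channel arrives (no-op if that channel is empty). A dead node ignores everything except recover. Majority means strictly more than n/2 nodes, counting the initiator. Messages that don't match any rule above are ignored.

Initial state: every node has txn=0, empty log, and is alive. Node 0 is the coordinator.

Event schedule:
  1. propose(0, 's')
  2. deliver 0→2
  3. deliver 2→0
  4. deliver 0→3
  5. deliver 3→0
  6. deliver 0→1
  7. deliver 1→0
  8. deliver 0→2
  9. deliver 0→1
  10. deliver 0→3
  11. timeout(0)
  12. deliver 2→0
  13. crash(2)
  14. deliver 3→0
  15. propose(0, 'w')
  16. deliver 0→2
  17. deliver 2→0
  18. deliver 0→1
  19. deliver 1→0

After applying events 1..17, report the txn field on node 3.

1

[1] propose(0,'s') → N0(coor t1 [-])
[2] deliver 0→2 → N2(part t1 [-])
[3] deliver 2→0 → ∅
[4] deliver 0→3 → N3(part t1 [-])
[5] deliver 3→0 → ∅
[6] deliver 0→1 → N1(part t1 [-])
[7] deliver 1→0 → N0(coor t1 [s])
[8] deliver 0→2 → N2(part t1 [s])
[9] deliver 0→1 → N1(part t1 [s])
[10] deliver 0→3 → N3(part t1 [s])
[11] timeout(0) → N0(coor t2 [s])
[12] deliver 2→0 → ∅
[13] crash(2) → N2(✗part t1 [s])
[14] deliver 3→0 → ∅
[15] propose(0,'w') → N0(coor t3 [s])
[16] deliver 0→2 → ∅
[17] deliver 2→0 → ∅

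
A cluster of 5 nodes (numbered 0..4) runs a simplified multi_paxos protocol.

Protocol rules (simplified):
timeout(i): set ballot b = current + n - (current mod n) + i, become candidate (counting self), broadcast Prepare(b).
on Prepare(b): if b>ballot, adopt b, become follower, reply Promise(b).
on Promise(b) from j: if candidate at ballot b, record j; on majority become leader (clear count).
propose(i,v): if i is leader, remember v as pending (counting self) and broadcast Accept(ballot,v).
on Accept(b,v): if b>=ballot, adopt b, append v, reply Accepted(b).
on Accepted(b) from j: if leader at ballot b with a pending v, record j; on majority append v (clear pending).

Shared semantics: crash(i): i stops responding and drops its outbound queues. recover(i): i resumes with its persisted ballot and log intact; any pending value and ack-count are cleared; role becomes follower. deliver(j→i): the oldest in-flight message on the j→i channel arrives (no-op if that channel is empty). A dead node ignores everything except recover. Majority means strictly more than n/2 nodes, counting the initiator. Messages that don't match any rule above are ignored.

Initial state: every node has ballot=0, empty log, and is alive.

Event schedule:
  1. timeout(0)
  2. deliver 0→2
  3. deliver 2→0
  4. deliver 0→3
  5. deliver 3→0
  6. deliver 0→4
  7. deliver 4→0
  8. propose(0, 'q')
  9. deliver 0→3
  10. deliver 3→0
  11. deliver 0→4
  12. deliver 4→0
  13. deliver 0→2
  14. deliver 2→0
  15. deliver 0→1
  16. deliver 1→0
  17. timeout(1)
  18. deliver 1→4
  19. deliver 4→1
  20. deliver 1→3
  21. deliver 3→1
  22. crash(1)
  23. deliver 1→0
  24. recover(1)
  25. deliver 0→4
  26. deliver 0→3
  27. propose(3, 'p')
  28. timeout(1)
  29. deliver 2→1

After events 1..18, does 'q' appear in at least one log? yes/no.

yes

step 1 timeout(0): 0={cand,b=5,log=-}
step 2 deliver 0→2: 2={foll,b=5,log=-}
step 3 deliver 2→0: —
step 4 deliver 0→3: 3={foll,b=5,log=-}
step 5 deliver 3→0: 0={lead,b=5,log=-}
step 6 deliver 0→4: 4={foll,b=5,log=-}
step 7 deliver 4→0: —
step 8 propose(0,'q'): —
step 9 deliver 0→3: 3={foll,b=5,log=q}
step 10 deliver 3→0: —
step 11 deliver 0→4: 4={foll,b=5,log=q}
step 12 deliver 4→0: 0={lead,b=5,log=q}
step 13 deliver 0→2: 2={foll,b=5,log=q}
step 14 deliver 2→0: —
step 15 deliver 0→1: 1={foll,b=5,log=-}
step 16 deliver 1→0: —
step 17 timeout(1): 1={cand,b=11,log=-}
step 18 deliver 1→4: 4={foll,b=11,log=q}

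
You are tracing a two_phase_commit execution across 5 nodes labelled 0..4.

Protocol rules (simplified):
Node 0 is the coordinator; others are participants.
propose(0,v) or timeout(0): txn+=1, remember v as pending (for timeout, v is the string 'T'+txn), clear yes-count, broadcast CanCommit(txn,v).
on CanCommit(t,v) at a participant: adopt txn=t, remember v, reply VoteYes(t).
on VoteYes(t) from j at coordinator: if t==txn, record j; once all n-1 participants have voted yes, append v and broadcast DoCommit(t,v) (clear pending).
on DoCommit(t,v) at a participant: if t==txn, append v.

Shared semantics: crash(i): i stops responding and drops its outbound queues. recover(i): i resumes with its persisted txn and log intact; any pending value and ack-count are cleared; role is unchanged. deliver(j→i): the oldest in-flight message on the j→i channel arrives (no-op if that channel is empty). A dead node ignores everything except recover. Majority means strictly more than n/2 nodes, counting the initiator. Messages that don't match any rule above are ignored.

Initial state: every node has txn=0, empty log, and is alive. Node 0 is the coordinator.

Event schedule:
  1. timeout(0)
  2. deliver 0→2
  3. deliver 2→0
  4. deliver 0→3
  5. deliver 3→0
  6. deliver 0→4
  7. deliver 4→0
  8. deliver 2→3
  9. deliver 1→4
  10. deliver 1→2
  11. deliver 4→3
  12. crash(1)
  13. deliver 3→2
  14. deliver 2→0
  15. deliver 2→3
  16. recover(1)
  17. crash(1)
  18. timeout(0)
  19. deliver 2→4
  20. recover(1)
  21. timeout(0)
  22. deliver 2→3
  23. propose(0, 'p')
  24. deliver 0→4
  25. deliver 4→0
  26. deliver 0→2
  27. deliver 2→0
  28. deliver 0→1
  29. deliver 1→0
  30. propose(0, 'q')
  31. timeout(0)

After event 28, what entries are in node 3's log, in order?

empty

1. timeout(0):  <0:coor t1 ->
2. deliver 0→2:  <2:part t1 ->
3. deliver 2→0:  nop
4. deliver 0→3:  <3:part t1 ->
5. deliver 3→0:  nop
6. deliver 0→4:  <4:part t1 ->
7. deliver 4→0:  nop
8. deliver 2→3:  nop
9. deliver 1→4:  nop
10. deliver 1→2:  nop
11. deliver 4→3:  nop
12. crash(1):  <1:✗part t0 ->
13. deliver 3→2:  nop
14. deliver 2→0:  nop
15. deliver 2→3:  nop
16. recover(1):  <1:part t0 ->
17. crash(1):  <1:✗part t0 ->
18. timeout(0):  <0:coor t2 ->
19. deliver 2→4:  nop
20. recover(1):  <1:part t0 ->
21. timeout(0):  <0:coor t3 ->
22. deliver 2→3:  nop
23. propose(0,'p'):  <0:coor t4 ->
24. deliver 0→4:  <4:part t2 ->
25. deliver 4→0:  nop
26. deliver 0→2:  <2:part t2 ->
27. deliver 2→0:  nop
28. deliver 0→1:  <1:part t1 ->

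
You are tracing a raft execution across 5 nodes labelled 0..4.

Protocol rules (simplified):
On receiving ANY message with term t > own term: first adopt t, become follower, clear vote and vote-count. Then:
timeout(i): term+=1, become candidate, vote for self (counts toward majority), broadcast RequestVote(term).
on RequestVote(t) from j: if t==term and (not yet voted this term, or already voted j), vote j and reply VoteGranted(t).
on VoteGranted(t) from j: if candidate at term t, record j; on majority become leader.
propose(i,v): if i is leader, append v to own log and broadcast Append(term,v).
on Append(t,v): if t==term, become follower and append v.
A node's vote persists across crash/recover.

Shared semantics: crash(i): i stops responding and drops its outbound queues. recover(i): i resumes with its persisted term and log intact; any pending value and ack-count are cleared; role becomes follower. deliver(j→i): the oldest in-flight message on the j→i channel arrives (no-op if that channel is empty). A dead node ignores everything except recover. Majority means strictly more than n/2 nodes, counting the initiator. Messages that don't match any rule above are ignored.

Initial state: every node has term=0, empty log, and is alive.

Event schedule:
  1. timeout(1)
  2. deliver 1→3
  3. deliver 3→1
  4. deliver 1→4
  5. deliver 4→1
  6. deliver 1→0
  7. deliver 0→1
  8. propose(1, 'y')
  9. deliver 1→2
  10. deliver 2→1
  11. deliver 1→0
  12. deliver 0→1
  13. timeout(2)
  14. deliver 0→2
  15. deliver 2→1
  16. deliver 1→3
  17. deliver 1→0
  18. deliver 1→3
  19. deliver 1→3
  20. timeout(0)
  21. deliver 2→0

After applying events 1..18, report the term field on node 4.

1

after 1 — timeout(1): n1:cand/t1/[-]
after 2 — deliver 1→3: n3:foll/t1/[-]
after 3 — deliver 3→1: ·
after 4 — deliver 1→4: n4:foll/t1/[-]
after 5 — deliver 4→1: n1:lead/t1/[-]
after 6 — deliver 1→0: n0:foll/t1/[-]
after 7 — deliver 0→1: ·
after 8 — propose(1,'y'): n1:lead/t1/[y]
after 9 — deliver 1→2: n2:foll/t1/[-]
after 10 — deliver 2→1: ·
after 11 — deliver 1→0: n0:foll/t1/[y]
after 12 — deliver 0→1: ·
after 13 — timeout(2): n2:cand/t2/[-]
after 14 — deliver 0→2: ·
after 15 — deliver 2→1: n1:foll/t2/[y]
after 16 — deliver 1→3: n3:foll/t1/[y]
after 17 — deliver 1→0: ·
after 18 — deliver 1→3: ·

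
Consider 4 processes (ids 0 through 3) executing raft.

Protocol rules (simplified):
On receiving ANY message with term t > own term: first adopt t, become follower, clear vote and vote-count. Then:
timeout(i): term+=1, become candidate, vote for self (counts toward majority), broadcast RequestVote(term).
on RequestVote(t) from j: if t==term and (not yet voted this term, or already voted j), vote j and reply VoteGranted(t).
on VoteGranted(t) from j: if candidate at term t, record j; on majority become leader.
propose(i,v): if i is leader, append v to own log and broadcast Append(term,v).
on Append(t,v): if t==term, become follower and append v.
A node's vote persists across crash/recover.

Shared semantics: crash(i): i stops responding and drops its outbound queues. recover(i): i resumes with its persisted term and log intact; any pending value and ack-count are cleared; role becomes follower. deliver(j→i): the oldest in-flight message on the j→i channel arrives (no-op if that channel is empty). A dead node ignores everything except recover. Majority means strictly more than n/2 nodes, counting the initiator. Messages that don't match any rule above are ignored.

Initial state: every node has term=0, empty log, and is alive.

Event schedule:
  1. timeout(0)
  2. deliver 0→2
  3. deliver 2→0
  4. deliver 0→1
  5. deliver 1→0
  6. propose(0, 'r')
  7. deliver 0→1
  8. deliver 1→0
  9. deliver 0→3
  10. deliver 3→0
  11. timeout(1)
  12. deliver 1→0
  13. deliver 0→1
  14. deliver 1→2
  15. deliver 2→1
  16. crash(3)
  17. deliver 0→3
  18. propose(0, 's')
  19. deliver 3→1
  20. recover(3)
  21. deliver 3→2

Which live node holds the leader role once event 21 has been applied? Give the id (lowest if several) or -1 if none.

1

after 1 — timeout(0): n0:cand/t1/[-]
after 2 — deliver 0→2: n2:foll/t1/[-]
after 3 — deliver 2→0: ·
after 4 — deliver 0→1: n1:foll/t1/[-]
after 5 — deliver 1→0: n0:lead/t1/[-]
after 6 — propose(0,'r'): n0:lead/t1/[r]
after 7 — deliver 0→1: n1:foll/t1/[r]
after 8 — deliver 1→0: ·
after 9 — deliver 0→3: n3:foll/t1/[-]
after 10 — deliver 3→0: ·
after 11 — timeout(1): n1:cand/t2/[r]
after 12 — deliver 1→0: n0:foll/t2/[r]
after 13 — deliver 0→1: ·
after 14 — deliver 1→2: n2:foll/t2/[-]
after 15 — deliver 2→1: n1:lead/t2/[r]
after 16 — crash(3): n3:✗foll/t1/[-]
after 17 — deliver 0→3: ·
after 18 — propose(0,'s'): ·
after 19 — deliver 3→1: ·
after 20 — recover(3): n3:foll/t1/[-]
after 21 — deliver 3→2: ·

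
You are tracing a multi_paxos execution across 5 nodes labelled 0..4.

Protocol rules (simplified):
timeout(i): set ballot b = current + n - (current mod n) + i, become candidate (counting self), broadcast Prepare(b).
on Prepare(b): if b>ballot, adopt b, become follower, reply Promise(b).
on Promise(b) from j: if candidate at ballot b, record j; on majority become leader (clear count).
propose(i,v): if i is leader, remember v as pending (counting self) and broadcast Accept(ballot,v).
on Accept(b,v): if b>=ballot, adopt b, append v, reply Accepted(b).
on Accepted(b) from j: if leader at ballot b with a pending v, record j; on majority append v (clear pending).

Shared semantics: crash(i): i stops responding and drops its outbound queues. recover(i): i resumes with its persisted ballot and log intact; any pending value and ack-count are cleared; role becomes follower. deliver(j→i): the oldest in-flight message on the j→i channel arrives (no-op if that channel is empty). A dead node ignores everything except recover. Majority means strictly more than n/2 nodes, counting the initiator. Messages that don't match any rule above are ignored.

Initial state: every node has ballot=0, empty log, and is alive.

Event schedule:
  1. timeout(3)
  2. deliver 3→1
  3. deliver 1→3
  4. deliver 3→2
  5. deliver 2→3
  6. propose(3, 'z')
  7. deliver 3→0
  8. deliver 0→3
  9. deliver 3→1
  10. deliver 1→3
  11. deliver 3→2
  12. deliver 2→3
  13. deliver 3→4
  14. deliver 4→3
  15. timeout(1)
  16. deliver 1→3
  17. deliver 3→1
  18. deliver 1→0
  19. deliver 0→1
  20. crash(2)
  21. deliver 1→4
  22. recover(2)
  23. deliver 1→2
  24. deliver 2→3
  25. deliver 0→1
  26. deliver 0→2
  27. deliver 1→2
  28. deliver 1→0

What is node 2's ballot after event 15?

e1 timeout(3): 3[cand,b=8,-]
e2 deliver 3→1: 1[foll,b=8,-]
e3 deliver 1→3: ·
e4 deliver 3→2: 2[foll,b=8,-]
e5 deliver 2→3: 3[lead,b=8,-]
e6 propose(3,'z'): ·
e7 deliver 3→0: 0[foll,b=8,-]
e8 deliver 0→3: ·
e9 deliver 3→1: 1[foll,b=8,z]
e10 deliver 1→3: ·
e11 deliver 3→2: 2[foll,b=8,z]
e12 deliver 2→3: 3[lead,b=8,z]
e13 deliver 3→4: 4[foll,b=8,-]
e14 deliver 4→3: ·
e15 timeout(1): 1[cand,b=11,z]

8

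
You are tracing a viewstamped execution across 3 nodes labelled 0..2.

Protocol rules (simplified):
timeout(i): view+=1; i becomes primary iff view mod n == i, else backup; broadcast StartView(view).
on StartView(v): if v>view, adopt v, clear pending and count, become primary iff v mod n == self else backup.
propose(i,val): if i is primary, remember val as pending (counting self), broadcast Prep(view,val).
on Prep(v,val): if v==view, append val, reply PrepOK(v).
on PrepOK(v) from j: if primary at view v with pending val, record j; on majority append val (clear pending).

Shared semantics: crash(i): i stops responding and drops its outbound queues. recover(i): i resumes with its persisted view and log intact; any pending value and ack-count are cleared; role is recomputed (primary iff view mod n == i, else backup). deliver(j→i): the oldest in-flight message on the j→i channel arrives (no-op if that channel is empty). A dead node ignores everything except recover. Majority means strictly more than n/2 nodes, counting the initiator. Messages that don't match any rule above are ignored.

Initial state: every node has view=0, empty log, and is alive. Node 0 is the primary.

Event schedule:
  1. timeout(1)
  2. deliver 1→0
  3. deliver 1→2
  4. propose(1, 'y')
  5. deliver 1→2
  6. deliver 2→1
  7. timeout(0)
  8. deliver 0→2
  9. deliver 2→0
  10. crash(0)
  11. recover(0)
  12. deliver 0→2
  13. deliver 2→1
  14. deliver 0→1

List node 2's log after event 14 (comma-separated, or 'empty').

y

1. timeout(1):  <1:prim v1 ->
2. deliver 1→0:  <0:back v1 ->
3. deliver 1→2:  <2:back v1 ->
4. propose(1,'y'):  nop
5. deliver 1→2:  <2:back v1 y>
6. deliver 2→1:  <1:prim v1 y>
7. timeout(0):  <0:back v2 ->
8. deliver 0→2:  <2:prim v2 y>
9. deliver 2→0:  nop
10. crash(0):  <0:✗back v2 ->
11. recover(0):  <0:back v2 ->
12. deliver 0→2:  nop
13. deliver 2→1:  nop
14. deliver 0→1:  nop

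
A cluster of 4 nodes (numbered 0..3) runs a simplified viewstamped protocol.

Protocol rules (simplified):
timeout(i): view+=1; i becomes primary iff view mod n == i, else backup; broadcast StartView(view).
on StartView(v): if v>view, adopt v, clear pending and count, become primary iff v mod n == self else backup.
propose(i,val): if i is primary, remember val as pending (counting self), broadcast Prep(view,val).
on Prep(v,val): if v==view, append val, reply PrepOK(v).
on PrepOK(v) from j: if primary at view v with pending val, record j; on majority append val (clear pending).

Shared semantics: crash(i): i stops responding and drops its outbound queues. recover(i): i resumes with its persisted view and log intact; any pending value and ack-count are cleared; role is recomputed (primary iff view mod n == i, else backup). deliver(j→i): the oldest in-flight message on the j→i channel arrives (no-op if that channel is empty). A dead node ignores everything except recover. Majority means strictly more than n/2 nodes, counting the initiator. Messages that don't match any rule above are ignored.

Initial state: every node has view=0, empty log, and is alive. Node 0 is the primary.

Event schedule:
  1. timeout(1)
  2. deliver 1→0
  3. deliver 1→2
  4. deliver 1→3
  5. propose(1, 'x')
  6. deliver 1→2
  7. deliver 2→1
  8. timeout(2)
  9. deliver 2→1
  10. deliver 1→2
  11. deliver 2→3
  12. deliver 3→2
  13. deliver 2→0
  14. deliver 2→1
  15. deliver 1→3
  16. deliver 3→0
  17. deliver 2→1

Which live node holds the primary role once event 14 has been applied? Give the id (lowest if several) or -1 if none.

2

step 1 timeout(1): 1={prim,v=1,log=-}
step 2 deliver 1→0: 0={back,v=1,log=-}
step 3 deliver 1→2: 2={back,v=1,log=-}
step 4 deliver 1→3: 3={back,v=1,log=-}
step 5 propose(1,'x'): —
step 6 deliver 1→2: 2={back,v=1,log=x}
step 7 deliver 2→1: —
step 8 timeout(2): 2={prim,v=2,log=x}
step 9 deliver 2→1: 1={back,v=2,log=-}
step 10 deliver 1→2: —
step 11 deliver 2→3: 3={back,v=2,log=-}
step 12 deliver 3→2: —
step 13 deliver 2→0: 0={back,v=2,log=-}
step 14 deliver 2→1: —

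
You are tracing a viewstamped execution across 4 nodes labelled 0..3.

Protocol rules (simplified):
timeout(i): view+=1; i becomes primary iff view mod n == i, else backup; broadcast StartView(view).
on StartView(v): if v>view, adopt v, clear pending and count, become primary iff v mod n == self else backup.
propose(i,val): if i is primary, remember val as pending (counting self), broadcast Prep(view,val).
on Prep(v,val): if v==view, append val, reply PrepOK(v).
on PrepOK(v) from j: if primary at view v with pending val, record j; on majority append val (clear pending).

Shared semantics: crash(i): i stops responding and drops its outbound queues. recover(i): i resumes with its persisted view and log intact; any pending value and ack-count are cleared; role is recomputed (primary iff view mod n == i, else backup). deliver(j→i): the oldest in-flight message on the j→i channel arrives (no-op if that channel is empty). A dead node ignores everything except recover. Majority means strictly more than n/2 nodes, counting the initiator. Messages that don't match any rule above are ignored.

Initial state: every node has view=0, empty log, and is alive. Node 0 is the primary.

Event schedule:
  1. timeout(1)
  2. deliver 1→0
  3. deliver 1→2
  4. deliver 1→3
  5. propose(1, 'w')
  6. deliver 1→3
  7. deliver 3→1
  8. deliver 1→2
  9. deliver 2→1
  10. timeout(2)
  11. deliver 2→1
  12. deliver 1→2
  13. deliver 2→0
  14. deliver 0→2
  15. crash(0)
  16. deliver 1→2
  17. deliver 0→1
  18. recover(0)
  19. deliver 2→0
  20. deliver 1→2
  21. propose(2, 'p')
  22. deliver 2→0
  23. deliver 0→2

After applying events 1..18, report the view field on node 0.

1. timeout(1):  <1:prim v1 ->
2. deliver 1→0:  <0:back v1 ->
3. deliver 1→2:  <2:back v1 ->
4. deliver 1→3:  <3:back v1 ->
5. propose(1,'w'):  nop
6. deliver 1→3:  <3:back v1 w>
7. deliver 3→1:  nop
8. deliver 1→2:  <2:back v1 w>
9. deliver 2→1:  <1:prim v1 w>
10. timeout(2):  <2:prim v2 w>
11. deliver 2→1:  <1:back v2 w>
12. deliver 1→2:  nop
13. deliver 2→0:  <0:back v2 ->
14. deliver 0→2:  nop
15. crash(0):  <0:✗back v2 ->
16. deliver 1→2:  nop
17. deliver 0→1:  nop
18. recover(0):  <0:back v2 ->

2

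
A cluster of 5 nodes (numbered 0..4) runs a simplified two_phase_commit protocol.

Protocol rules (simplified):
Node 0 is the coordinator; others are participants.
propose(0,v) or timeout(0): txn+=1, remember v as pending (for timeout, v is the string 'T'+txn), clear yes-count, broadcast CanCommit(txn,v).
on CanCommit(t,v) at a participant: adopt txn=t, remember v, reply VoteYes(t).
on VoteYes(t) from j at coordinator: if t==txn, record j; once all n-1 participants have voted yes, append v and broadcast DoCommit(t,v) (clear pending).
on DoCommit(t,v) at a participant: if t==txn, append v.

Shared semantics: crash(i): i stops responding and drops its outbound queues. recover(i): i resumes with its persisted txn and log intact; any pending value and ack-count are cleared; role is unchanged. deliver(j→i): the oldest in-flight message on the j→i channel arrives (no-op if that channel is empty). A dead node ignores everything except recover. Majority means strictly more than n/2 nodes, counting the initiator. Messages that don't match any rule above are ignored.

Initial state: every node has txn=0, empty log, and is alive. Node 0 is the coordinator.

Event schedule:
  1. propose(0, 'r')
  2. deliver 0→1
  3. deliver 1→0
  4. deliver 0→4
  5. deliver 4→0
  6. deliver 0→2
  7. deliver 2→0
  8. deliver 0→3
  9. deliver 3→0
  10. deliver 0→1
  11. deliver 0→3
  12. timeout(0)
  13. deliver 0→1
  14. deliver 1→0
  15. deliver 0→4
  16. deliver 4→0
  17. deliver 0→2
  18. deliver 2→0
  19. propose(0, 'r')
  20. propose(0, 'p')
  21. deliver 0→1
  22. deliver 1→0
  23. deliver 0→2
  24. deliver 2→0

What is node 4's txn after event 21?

1

[1] propose(0,'r') → N0(coor t1 [-])
[2] deliver 0→1 → N1(part t1 [-])
[3] deliver 1→0 → ∅
[4] deliver 0→4 → N4(part t1 [-])
[5] deliver 4→0 → ∅
[6] deliver 0→2 → N2(part t1 [-])
[7] deliver 2→0 → ∅
[8] deliver 0→3 → N3(part t1 [-])
[9] deliver 3→0 → N0(coor t1 [r])
[10] deliver 0→1 → N1(part t1 [r])
[11] deliver 0→3 → N3(part t1 [r])
[12] timeout(0) → N0(coor t2 [r])
[13] deliver 0→1 → N1(part t2 [r])
[14] deliver 1→0 → ∅
[15] deliver 0→4 → N4(part t1 [r])
[16] deliver 4→0 → ∅
[17] deliver 0→2 → N2(part t1 [r])
[18] deliver 2→0 → ∅
[19] propose(0,'r') → N0(coor t3 [r])
[20] propose(0,'p') → N0(coor t4 [r])
[21] deliver 0→1 → N1(part t3 [r])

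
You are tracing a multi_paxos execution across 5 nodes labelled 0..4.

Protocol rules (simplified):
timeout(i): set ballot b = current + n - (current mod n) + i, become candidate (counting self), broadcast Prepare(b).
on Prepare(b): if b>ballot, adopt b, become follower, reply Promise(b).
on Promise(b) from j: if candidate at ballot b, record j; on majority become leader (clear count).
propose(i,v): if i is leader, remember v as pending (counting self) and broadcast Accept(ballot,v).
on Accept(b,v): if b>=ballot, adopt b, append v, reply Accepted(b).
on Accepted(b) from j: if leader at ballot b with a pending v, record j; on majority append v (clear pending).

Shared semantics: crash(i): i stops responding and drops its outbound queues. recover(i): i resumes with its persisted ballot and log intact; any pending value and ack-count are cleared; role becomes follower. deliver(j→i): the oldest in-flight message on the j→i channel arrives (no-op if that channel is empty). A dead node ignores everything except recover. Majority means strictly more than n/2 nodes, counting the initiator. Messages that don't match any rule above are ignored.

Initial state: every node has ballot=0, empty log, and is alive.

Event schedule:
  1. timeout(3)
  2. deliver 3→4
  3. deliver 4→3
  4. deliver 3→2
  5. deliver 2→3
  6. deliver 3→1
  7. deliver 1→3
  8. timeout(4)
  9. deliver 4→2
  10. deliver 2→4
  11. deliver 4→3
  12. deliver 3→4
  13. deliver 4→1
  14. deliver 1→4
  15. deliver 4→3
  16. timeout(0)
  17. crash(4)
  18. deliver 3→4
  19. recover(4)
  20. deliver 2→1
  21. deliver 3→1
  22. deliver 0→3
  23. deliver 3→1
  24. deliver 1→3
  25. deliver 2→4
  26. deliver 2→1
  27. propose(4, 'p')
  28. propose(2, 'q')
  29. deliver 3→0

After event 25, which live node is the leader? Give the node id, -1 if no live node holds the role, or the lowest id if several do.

-1

[1] timeout(3) → N3(cand b8 [-])
[2] deliver 3→4 → N4(foll b8 [-])
[3] deliver 4→3 → ∅
[4] deliver 3→2 → N2(foll b8 [-])
[5] deliver 2→3 → N3(lead b8 [-])
[6] deliver 3→1 → N1(foll b8 [-])
[7] deliver 1→3 → ∅
[8] timeout(4) → N4(cand b14 [-])
[9] deliver 4→2 → N2(foll b14 [-])
[10] deliver 2→4 → ∅
[11] deliver 4→3 → N3(foll b14 [-])
[12] deliver 3→4 → N4(lead b14 [-])
[13] deliver 4→1 → N1(foll b14 [-])
[14] deliver 1→4 → ∅
[15] deliver 4→3 → ∅
[16] timeout(0) → N0(cand b5 [-])
[17] crash(4) → N4(✗lead b14 [-])
[18] deliver 3→4 → ∅
[19] recover(4) → N4(foll b14 [-])
[20] deliver 2→1 → ∅
[21] deliver 3→1 → ∅
[22] deliver 0→3 → ∅
[23] deliver 3→1 → ∅
[24] deliver 1→3 → ∅
[25] deliver 2→4 → ∅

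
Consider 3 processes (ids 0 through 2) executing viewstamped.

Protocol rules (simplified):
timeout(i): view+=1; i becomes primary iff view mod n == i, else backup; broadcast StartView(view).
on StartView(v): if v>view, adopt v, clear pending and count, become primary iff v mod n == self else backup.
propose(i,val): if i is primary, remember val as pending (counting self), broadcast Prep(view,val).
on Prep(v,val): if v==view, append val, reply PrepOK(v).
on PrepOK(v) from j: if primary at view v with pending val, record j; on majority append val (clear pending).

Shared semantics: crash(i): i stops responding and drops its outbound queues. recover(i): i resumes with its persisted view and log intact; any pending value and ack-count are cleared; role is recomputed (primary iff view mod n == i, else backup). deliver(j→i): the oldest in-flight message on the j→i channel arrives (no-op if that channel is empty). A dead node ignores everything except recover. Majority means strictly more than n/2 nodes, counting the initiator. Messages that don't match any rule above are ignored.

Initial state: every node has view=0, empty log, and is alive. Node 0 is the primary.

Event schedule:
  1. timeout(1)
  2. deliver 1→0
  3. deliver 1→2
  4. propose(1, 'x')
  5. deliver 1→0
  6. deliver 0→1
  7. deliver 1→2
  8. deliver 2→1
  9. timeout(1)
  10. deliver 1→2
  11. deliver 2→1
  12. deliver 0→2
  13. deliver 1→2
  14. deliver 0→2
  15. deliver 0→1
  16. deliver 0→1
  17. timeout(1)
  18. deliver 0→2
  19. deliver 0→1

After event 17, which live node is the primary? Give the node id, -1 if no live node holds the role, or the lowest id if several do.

2

e1 timeout(1): 1[prim,v=1,-]
e2 deliver 1→0: 0[back,v=1,-]
e3 deliver 1→2: 2[back,v=1,-]
e4 propose(1,'x'): ·
e5 deliver 1→0: 0[back,v=1,x]
e6 deliver 0→1: 1[prim,v=1,x]
e7 deliver 1→2: 2[back,v=1,x]
e8 deliver 2→1: ·
e9 timeout(1): 1[back,v=2,x]
e10 deliver 1→2: 2[prim,v=2,x]
e11 deliver 2→1: ·
e12 deliver 0→2: ·
e13 deliver 1→2: ·
e14 deliver 0→2: ·
e15 deliver 0→1: ·
e16 deliver 0→1: ·
e17 timeout(1): 1[back,v=3,x]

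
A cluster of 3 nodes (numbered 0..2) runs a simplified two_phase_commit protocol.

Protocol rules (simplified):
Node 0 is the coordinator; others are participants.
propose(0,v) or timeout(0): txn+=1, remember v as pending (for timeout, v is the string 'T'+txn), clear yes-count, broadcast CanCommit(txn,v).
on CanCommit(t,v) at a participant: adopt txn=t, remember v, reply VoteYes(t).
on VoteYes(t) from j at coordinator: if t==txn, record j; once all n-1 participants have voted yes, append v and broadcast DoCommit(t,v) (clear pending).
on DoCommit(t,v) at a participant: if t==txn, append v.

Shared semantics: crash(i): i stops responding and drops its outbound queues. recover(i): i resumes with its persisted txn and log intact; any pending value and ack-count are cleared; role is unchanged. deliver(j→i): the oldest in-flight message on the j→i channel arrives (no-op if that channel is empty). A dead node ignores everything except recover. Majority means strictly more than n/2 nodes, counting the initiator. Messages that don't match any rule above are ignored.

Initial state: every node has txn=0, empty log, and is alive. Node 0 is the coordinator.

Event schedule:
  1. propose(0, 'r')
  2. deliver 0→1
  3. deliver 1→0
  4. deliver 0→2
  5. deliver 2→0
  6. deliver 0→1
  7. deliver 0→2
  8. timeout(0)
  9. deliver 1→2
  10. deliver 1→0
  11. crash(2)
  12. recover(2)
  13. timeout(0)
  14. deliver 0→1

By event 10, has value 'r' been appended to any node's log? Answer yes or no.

yes

after 1 — propose(0,'r'): n0:coor/t1/[-]
after 2 — deliver 0→1: n1:part/t1/[-]
after 3 — deliver 1→0: ·
after 4 — deliver 0→2: n2:part/t1/[-]
after 5 — deliver 2→0: n0:coor/t1/[r]
after 6 — deliver 0→1: n1:part/t1/[r]
after 7 — deliver 0→2: n2:part/t1/[r]
after 8 — timeout(0): n0:coor/t2/[r]
after 9 — deliver 1→2: ·
after 10 — deliver 1→0: ·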